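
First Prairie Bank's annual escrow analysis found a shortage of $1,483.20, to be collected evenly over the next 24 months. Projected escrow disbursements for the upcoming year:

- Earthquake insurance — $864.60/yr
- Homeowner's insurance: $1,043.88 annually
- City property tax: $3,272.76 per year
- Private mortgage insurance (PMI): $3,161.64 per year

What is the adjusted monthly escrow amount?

Earthquake insurance = $864.60/yr
Homeowner's insurance = $1,043.88/yr
City property tax = $3,272.76/yr
Private mortgage insurance (PMI) = $3,161.64/yr
Total per year = $864.60 + $1,043.88 + $3,272.76 + $3,161.64 = $8,342.88
Base monthly escrow = $8,342.88 / 12 = $695.24
Shortage spread = $1,483.20 / 24 = $61.80/mo
Adjusted monthly = $695.24 + $61.80 = $757.04

$757.04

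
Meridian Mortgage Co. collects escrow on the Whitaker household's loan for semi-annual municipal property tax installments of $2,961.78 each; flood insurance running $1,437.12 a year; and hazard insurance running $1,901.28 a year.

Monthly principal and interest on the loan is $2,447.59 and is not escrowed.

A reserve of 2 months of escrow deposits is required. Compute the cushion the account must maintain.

Municipal property tax — $2,961.78 × 2 = $5,923.56 annually
Flood insurance — $1,437.12 annually
Hazard insurance — $1,901.28 annually
Total per year = $5,923.56 + $1,437.12 + $1,901.28 = $9,261.96
Base monthly escrow = $9,261.96 ÷ 12 = $771.83
Cushion = 2 × $771.83 = $1,543.66

$1,543.66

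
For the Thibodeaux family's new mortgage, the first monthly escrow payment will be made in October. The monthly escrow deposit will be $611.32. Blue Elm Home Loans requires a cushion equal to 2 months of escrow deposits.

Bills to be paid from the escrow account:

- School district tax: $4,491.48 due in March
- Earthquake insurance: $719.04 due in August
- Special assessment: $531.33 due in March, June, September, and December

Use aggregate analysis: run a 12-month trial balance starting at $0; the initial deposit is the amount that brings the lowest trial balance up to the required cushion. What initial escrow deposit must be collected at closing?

$3,108.86

Cushion = 2 × $611.32 = $1,222.64
Trial balance (start $0, +$611.32 each month, − disbursements):
  Oct: +$611.32 → $611.32
  Nov: +$611.32 → $1,222.64
  Dec: +$611.32 − $531.33 → $1,302.63
  Jan: +$611.32 → $1,913.95
  Feb: +$611.32 → $2,525.27
  Mar: +$611.32 − $5,022.81 → -$1,886.22
  Apr: +$611.32 → -$1,274.90
  May: +$611.32 → -$663.58
  Jun: +$611.32 − $531.33 → -$583.59
  Jul: +$611.32 → $27.73
  Aug: +$611.32 − $719.04 → -$79.99
  Sep: +$611.32 − $531.33 → $0.00
Lowest trial balance = -$1,886.22 (Mar)
Initial deposit = cushion − low point = $1,222.64 − (-$1,886.22) = $3,108.86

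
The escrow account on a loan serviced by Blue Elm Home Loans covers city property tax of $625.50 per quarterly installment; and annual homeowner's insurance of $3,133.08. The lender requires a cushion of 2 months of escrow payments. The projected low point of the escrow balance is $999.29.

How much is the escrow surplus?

$60.11

City property tax — $625.50 × 4 = $2,502.00/yr
Homeowner's insurance — $3,133.08/yr
Yearly total = $5,635.08
Monthly = $5,635.08 ÷ 12 = $469.59
Required cushion = 2 × $469.59 = $939.18
Surplus = $999.29 − $939.18 = $60.11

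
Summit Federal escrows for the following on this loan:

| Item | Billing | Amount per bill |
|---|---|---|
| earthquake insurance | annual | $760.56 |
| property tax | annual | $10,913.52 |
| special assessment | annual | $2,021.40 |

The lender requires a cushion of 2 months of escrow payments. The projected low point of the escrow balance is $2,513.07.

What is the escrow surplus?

Earthquake insurance — $760.56/yr
Property tax — $10,913.52/yr
Special assessment — $2,021.40/yr
Yearly total = $13,695.48
Monthly = $13,695.48 ÷ 12 = $1,141.29
Required reserve = 2 × $1,141.29 = $2,282.58
Surplus = $2,513.07 − $2,282.58 = $230.49

$230.49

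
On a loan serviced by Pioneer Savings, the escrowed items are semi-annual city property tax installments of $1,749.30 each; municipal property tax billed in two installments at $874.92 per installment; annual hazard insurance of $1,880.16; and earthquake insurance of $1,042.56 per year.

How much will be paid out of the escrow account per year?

City property tax = $1,749.30 × 2 = $3,498.60/yr
Municipal property tax = $874.92 × 2 = $1,749.84/yr
Hazard insurance = $1,880.16/yr
Earthquake insurance = $1,042.56/yr
Yearly total = $3,498.60 + $1,749.84 + $1,880.16 + $1,042.56 = $8,171.16

$8,171.16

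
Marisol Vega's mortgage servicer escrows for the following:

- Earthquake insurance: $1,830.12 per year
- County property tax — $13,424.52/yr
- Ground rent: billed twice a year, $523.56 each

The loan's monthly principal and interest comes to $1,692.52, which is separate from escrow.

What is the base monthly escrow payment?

$1,358.48

Earthquake insurance — $1,830.12/yr
County property tax — $13,424.52/yr
Ground rent — $523.56 × 2 = $1,047.12/yr
Total per year = $1,830.12 + $13,424.52 + $1,047.12 = $16,301.76
Monthly = $16,301.76 / 12 = $1,358.48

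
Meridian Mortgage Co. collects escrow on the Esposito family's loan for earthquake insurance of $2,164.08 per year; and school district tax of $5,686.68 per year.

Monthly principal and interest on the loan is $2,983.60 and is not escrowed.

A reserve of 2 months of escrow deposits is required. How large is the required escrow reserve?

$1,308.46

Earthquake insurance: $2,164.08
School district tax: $5,686.68
Combined annual = $7,850.76
Monthly escrow = $7,850.76 / 12 = $654.23
Required cushion = 2 × $654.23 = $1,308.46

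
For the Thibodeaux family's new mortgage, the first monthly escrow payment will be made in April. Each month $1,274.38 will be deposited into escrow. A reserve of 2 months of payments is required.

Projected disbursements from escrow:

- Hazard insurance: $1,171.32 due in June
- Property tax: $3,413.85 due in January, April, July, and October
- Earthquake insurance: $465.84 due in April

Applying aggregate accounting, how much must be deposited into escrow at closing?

Cushion = 2 × $1,274.38 = $2,548.76
Trial balance (start $0, +$1,274.38 each month, − disbursements):
  Apr: +$1,274.38 − $3,879.69 → -$2,605.31
  May: +$1,274.38 → -$1,330.93
  Jun: +$1,274.38 − $1,171.32 → -$1,227.87
  Jul: +$1,274.38 − $3,413.85 → -$3,367.34
  Aug: +$1,274.38 → -$2,092.96
  Sep: +$1,274.38 → -$818.58
  Oct: +$1,274.38 − $3,413.85 → -$2,958.05
  Nov: +$1,274.38 → -$1,683.67
  Dec: +$1,274.38 → -$409.29
  Jan: +$1,274.38 − $3,413.85 → -$2,548.76
  Feb: +$1,274.38 → -$1,274.38
  Mar: +$1,274.38 → $0.00
Lowest trial balance = -$3,367.34 (Jul)
Initial deposit = cushion − low point = $2,548.76 − (-$3,367.34) = $5,916.10

$5,916.10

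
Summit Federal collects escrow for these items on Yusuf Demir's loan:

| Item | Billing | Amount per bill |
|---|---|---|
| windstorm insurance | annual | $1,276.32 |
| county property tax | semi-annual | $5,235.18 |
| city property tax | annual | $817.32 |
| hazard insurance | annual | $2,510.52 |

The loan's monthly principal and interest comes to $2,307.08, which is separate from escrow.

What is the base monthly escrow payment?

Windstorm insurance: $1,276.32 per year
County property tax: $5,235.18 × 2 = $10,470.36 per year
City property tax: $817.32 per year
Hazard insurance: $2,510.52 per year
Total annual escrow = $15,074.52
Base monthly escrow = $15,074.52 ÷ 12 = $1,256.21

$1,256.21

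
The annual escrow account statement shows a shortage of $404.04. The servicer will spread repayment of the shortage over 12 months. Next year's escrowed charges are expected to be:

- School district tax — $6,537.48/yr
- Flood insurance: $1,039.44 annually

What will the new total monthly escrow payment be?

$665.08

School district tax = $6,537.48 annually
Flood insurance = $1,039.44 annually
Combined annual = $6,537.48 + $1,039.44 = $7,576.92
Monthly = $7,576.92 / 12 = $631.41
Monthly shortage recovery: $404.04 ÷ 12 = $33.67
Adjusted monthly = $631.41 + $33.67 = $665.08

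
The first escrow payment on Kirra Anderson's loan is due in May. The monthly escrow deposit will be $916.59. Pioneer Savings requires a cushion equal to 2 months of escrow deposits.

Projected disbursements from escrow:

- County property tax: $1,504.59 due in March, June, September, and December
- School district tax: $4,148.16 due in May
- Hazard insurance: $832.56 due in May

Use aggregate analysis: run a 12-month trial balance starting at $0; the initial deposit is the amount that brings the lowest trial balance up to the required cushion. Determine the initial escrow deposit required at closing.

$6,485.31

Cushion = 2 × $916.59 = $1,833.18
Trial balance (start $0, +$916.59 each month, − disbursements):
  May: +$916.59 − $4,980.72 → -$4,064.13
  Jun: +$916.59 − $1,504.59 → -$4,652.13
  Jul: +$916.59 → -$3,735.54
  Aug: +$916.59 → -$2,818.95
  Sep: +$916.59 − $1,504.59 → -$3,406.95
  Oct: +$916.59 → -$2,490.36
  Nov: +$916.59 → -$1,573.77
  Dec: +$916.59 − $1,504.59 → -$2,161.77
  Jan: +$916.59 → -$1,245.18
  Feb: +$916.59 → -$328.59
  Mar: +$916.59 − $1,504.59 → -$916.59
  Apr: +$916.59 → $0.00
Lowest trial balance = -$4,652.13 (Jun)
Initial deposit = cushion − low point = $1,833.18 − (-$4,652.13) = $6,485.31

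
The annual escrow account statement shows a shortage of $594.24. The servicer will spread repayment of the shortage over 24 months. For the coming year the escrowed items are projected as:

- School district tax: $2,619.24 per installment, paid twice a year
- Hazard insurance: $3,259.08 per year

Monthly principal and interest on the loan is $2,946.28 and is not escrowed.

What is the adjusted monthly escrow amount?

School district tax: $2,619.24 × 2 = $5,238.48/yr
Hazard insurance: $3,259.08/yr
Annual escrow total = $8,497.56
Monthly escrow = $8,497.56 / 12 = $708.13
Shortage per month = $594.24 ÷ 24 = $24.76
Adjusted monthly = $708.13 + $24.76 = $732.89

$732.89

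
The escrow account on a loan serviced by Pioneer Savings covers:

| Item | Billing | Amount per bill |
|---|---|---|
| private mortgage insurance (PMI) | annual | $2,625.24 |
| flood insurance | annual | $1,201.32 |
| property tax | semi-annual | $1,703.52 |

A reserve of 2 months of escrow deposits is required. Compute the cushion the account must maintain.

$1,205.60

Private mortgage insurance (PMI) = $2,625.24/yr
Flood insurance = $1,201.32/yr
Property tax = $1,703.52 × 2 = $3,407.04/yr
Total annual escrow = $2,625.24 + $1,201.32 + $3,407.04 = $7,233.60
Monthly escrow = $7,233.60 / 12 = $602.80
Cushion = 2 × $602.80 = $1,205.60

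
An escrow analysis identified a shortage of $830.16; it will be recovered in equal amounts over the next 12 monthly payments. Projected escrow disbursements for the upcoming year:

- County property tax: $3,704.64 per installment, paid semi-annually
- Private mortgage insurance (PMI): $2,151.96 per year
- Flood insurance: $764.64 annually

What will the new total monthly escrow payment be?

$929.67

County property tax = $3,704.64 × 2 = $7,409.28/yr
Private mortgage insurance (PMI) = $2,151.96/yr
Flood insurance = $764.64/yr
Yearly total = $10,325.88
Monthly = $10,325.88 / 12 = $860.49
Shortage per month = $830.16 ÷ 12 = $69.18
Adjusted monthly = $860.49 + $69.18 = $929.67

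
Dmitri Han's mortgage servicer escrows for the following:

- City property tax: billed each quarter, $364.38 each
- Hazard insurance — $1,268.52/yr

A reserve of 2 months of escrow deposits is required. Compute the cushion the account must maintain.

$454.34

City property tax: $364.38 × 4 = $1,457.52 per year
Hazard insurance: $1,268.52 per year
Annual escrow total = $2,726.04
Monthly = $2,726.04 ÷ 12 = $227.17
Required cushion = 2 × $227.17 = $454.34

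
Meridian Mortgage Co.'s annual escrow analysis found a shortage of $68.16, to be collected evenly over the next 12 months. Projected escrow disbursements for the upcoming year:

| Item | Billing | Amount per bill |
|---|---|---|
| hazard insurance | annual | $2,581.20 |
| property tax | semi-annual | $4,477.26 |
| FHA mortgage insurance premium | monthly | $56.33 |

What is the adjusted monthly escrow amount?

Hazard insurance — $2,581.20 per year
Property tax — $4,477.26 × 2 = $8,954.52 per year
FHA mortgage insurance premium — $56.33 × 12 = $675.96 per year
Annual escrow total = $2,581.20 + $8,954.52 + $675.96 = $12,211.68
Per month = $12,211.68 ÷ 12 = $1,017.64
Shortage per month = $68.16 ÷ 12 = $5.68
Adjusted monthly = $1,017.64 + $5.68 = $1,023.32

$1,023.32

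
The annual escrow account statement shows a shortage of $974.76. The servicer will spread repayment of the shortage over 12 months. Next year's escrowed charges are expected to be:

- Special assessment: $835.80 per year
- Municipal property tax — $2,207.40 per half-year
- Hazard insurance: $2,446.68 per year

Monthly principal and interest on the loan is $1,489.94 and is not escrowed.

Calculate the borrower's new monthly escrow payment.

Special assessment = $835.80 per year
Municipal property tax = $2,207.40 × 2 = $4,414.80 per year
Hazard insurance = $2,446.68 per year
Yearly total = $835.80 + $4,414.80 + $2,446.68 = $7,697.28
Monthly = $7,697.28 ÷ 12 = $641.44
Shortage spread = $974.76 / 12 = $81.23/mo
Adjusted monthly = $641.44 + $81.23 = $722.67

$722.67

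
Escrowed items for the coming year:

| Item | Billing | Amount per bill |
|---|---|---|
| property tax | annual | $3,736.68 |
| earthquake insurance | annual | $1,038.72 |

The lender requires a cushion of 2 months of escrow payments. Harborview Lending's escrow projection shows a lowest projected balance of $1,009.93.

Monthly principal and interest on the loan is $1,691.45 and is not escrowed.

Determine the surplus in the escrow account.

$214.03

Property tax = $3,736.68
Earthquake insurance = $1,038.72
Combined annual = $4,775.40
Base monthly escrow = $4,775.40 ÷ 12 = $397.95
Required cushion = 2 × $397.95 = $795.90
Surplus = $1,009.93 − $795.90 = $214.03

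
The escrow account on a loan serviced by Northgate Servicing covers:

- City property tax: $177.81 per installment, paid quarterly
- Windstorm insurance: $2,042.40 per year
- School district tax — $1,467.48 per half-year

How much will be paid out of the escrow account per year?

City property tax: $177.81 × 4 = $711.24/yr
Windstorm insurance: $2,042.40/yr
School district tax: $1,467.48 × 2 = $2,934.96/yr
Annual escrow total = $5,688.60

$5,688.60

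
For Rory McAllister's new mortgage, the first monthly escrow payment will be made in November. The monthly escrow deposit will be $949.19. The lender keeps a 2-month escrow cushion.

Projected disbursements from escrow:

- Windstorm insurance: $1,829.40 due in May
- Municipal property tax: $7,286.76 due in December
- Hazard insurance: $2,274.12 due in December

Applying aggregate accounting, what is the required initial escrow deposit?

$9,560.88

Cushion = 2 × $949.19 = $1,898.38
Trial balance (start $0, +$949.19 each month, − disbursements):
  Nov: +$949.19 → $949.19
  Dec: +$949.19 − $9,560.88 → -$7,662.50
  Jan: +$949.19 → -$6,713.31
  Feb: +$949.19 → -$5,764.12
  Mar: +$949.19 → -$4,814.93
  Apr: +$949.19 → -$3,865.74
  May: +$949.19 − $1,829.40 → -$4,745.95
  Jun: +$949.19 → -$3,796.76
  Jul: +$949.19 → -$2,847.57
  Aug: +$949.19 → -$1,898.38
  Sep: +$949.19 → -$949.19
  Oct: +$949.19 → $0.00
Lowest trial balance = -$7,662.50 (Dec)
Initial deposit = cushion − low point = $1,898.38 − (-$7,662.50) = $9,560.88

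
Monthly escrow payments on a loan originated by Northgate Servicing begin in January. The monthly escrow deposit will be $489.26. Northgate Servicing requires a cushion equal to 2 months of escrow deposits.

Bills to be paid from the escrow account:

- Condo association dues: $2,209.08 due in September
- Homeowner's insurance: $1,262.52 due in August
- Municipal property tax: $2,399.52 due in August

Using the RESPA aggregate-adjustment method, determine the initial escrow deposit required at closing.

$2,446.30

Cushion = 2 × $489.26 = $978.52
Trial balance (start $0, +$489.26 each month, − disbursements):
  Jan: +$489.26 → $489.26
  Feb: +$489.26 → $978.52
  Mar: +$489.26 → $1,467.78
  Apr: +$489.26 → $1,957.04
  May: +$489.26 → $2,446.30
  Jun: +$489.26 → $2,935.56
  Jul: +$489.26 → $3,424.82
  Aug: +$489.26 − $3,662.04 → $252.04
  Sep: +$489.26 − $2,209.08 → -$1,467.78
  Oct: +$489.26 → -$978.52
  Nov: +$489.26 → -$489.26
  Dec: +$489.26 → $0.00
Lowest trial balance = -$1,467.78 (Sep)
Initial deposit = cushion − low point = $978.52 − (-$1,467.78) = $2,446.30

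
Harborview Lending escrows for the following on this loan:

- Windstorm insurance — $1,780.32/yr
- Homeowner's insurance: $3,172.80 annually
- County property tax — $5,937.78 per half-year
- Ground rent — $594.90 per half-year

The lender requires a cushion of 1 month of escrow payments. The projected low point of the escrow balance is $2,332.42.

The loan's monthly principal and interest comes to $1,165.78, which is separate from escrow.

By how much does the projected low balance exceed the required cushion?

Windstorm insurance = $1,780.32
Homeowner's insurance = $3,172.80
County property tax = $5,937.78 × 2 = $11,875.56
Ground rent = $594.90 × 2 = $1,189.80
Total annual escrow = $1,780.32 + $3,172.80 + $11,875.56 + $1,189.80 = $18,018.48
Monthly escrow = $18,018.48 ÷ 12 = $1,501.54
Cushion = 1 × $1,501.54 = $1,501.54
Excess over cushion: $2,332.42 − $1,501.54 = $830.88

$830.88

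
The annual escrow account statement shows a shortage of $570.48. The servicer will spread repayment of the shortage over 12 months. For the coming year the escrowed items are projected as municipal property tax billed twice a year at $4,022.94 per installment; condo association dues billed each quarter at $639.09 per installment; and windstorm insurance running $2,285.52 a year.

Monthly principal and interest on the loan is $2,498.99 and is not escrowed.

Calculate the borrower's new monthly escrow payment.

Municipal property tax — $4,022.94 × 2 = $8,045.88/yr
Condo association dues — $639.09 × 4 = $2,556.36/yr
Windstorm insurance — $2,285.52/yr
Total per year = $8,045.88 + $2,556.36 + $2,285.52 = $12,887.76
Base monthly escrow = $12,887.76 / 12 = $1,073.98
Monthly shortage recovery: $570.48 ÷ 12 = $47.54
Adjusted monthly = $1,073.98 + $47.54 = $1,121.52

$1,121.52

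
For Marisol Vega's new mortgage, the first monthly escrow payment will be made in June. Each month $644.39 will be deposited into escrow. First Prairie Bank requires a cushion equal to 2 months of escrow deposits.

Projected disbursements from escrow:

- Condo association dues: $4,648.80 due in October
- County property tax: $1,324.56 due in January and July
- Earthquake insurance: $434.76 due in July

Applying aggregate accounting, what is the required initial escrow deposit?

$4,474.95

Cushion = 2 × $644.39 = $1,288.78
Trial balance (start $0, +$644.39 each month, − disbursements):
  Jun: +$644.39 → $644.39
  Jul: +$644.39 − $1,759.32 → -$470.54
  Aug: +$644.39 → $173.85
  Sep: +$644.39 → $818.24
  Oct: +$644.39 − $4,648.80 → -$3,186.17
  Nov: +$644.39 → -$2,541.78
  Dec: +$644.39 → -$1,897.39
  Jan: +$644.39 − $1,324.56 → -$2,577.56
  Feb: +$644.39 → -$1,933.17
  Mar: +$644.39 → -$1,288.78
  Apr: +$644.39 → -$644.39
  May: +$644.39 → $0.00
Lowest trial balance = -$3,186.17 (Oct)
Initial deposit = cushion − low point = $1,288.78 − (-$3,186.17) = $4,474.95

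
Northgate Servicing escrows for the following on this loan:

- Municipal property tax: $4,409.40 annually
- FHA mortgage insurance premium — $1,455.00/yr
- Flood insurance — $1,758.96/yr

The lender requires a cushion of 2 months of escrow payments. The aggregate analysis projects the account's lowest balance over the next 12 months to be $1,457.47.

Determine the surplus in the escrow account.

$186.91

Municipal property tax = $4,409.40 annually
FHA mortgage insurance premium = $1,455.00 annually
Flood insurance = $1,758.96 annually
Annual escrow total = $4,409.40 + $1,455.00 + $1,758.96 = $7,623.36
Base monthly escrow = $7,623.36 ÷ 12 = $635.28
Required reserve = 2 × $635.28 = $1,270.56
Surplus = $1,457.47 − $1,270.56 = $186.91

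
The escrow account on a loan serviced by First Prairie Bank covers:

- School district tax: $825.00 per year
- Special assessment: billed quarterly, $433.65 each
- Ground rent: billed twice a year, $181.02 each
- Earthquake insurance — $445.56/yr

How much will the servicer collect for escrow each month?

$280.60

School district tax = $825.00
Special assessment = $433.65 × 4 = $1,734.60
Ground rent = $181.02 × 2 = $362.04
Earthquake insurance = $445.56
Yearly total = $825.00 + $1,734.60 + $362.04 + $445.56 = $3,367.20
Base monthly escrow = $3,367.20 / 12 = $280.60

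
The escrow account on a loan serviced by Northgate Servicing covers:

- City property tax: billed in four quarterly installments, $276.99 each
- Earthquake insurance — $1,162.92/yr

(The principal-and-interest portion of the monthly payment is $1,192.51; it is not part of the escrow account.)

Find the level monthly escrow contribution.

City property tax — $276.99 × 4 = $1,107.96
Earthquake insurance — $1,162.92
Annual escrow total = $1,107.96 + $1,162.92 = $2,270.88
Monthly escrow = $2,270.88 ÷ 12 = $189.24

$189.24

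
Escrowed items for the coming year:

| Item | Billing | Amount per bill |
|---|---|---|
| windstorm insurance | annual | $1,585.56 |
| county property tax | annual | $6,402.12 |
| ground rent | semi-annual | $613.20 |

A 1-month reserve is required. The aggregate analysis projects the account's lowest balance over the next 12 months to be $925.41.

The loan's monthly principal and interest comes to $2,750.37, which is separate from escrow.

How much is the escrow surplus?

$157.57

Windstorm insurance — $1,585.56 per year
County property tax — $6,402.12 per year
Ground rent — $613.20 × 2 = $1,226.40 per year
Total per year = $9,214.08
Monthly = $9,214.08 / 12 = $767.84
Required cushion = 1 × $767.84 = $767.84
Surplus = $925.41 − $767.84 = $157.57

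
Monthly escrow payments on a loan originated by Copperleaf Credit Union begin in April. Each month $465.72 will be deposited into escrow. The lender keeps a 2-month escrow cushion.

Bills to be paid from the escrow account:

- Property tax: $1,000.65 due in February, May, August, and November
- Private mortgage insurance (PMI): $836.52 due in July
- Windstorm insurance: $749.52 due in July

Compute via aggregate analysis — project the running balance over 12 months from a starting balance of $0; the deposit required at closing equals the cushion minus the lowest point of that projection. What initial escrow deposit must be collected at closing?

$2,190.18

Cushion = 2 × $465.72 = $931.44
Trial balance (start $0, +$465.72 each month, − disbursements):
  Apr: +$465.72 → $465.72
  May: +$465.72 − $1,000.65 → -$69.21
  Jun: +$465.72 → $396.51
  Jul: +$465.72 − $1,586.04 → -$723.81
  Aug: +$465.72 − $1,000.65 → -$1,258.74
  Sep: +$465.72 → -$793.02
  Oct: +$465.72 → -$327.30
  Nov: +$465.72 − $1,000.65 → -$862.23
  Dec: +$465.72 → -$396.51
  Jan: +$465.72 → $69.21
  Feb: +$465.72 − $1,000.65 → -$465.72
  Mar: +$465.72 → $0.00
Lowest trial balance = -$1,258.74 (Aug)
Initial deposit = cushion − low point = $931.44 − (-$1,258.74) = $2,190.18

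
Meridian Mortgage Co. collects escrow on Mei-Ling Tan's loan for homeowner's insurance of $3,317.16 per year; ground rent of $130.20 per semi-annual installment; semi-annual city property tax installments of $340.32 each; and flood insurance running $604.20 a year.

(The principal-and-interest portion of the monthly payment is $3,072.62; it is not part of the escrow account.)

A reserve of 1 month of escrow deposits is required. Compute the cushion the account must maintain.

$405.20

Homeowner's insurance — $3,317.16/yr
Ground rent — $130.20 × 2 = $260.40/yr
City property tax — $340.32 × 2 = $680.64/yr
Flood insurance — $604.20/yr
Combined annual = $4,862.40
Monthly escrow = $4,862.40 / 12 = $405.20
Required cushion = 1 × $405.20 = $405.20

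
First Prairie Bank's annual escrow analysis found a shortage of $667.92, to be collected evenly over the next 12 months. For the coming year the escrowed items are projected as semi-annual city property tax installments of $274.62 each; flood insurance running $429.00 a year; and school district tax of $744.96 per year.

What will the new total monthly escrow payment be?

City property tax: $274.62 × 2 = $549.24/yr
Flood insurance: $429.00/yr
School district tax: $744.96/yr
Yearly total = $549.24 + $429.00 + $744.96 = $1,723.20
Per month = $1,723.20 ÷ 12 = $143.60
Monthly shortage recovery: $667.92 / 12 = $55.66
Adjusted monthly = $143.60 + $55.66 = $199.26

$199.26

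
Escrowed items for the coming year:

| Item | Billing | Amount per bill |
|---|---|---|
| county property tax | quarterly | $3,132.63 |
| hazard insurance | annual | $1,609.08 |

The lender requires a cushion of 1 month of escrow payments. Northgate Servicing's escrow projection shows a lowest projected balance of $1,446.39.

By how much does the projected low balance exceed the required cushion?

County property tax: $3,132.63 × 4 = $12,530.52
Hazard insurance: $1,609.08
Total per year = $12,530.52 + $1,609.08 = $14,139.60
Monthly escrow = $14,139.60 ÷ 12 = $1,178.30
Required cushion = 1 × $1,178.30 = $1,178.30
Excess over cushion: $1,446.39 − $1,178.30 = $268.09

$268.09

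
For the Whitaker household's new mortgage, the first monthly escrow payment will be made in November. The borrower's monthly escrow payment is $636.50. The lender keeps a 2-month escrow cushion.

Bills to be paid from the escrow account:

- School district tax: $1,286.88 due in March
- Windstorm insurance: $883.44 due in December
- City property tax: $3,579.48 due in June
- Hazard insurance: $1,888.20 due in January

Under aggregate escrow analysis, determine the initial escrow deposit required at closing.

$3,819.00

Cushion = 2 × $636.50 = $1,273.00
Trial balance (start $0, +$636.50 each month, − disbursements):
  Nov: +$636.50 → $636.50
  Dec: +$636.50 − $883.44 → $389.56
  Jan: +$636.50 − $1,888.20 → -$862.14
  Feb: +$636.50 → -$225.64
  Mar: +$636.50 − $1,286.88 → -$876.02
  Apr: +$636.50 → -$239.52
  May: +$636.50 → $396.98
  Jun: +$636.50 − $3,579.48 → -$2,546.00
  Jul: +$636.50 → -$1,909.50
  Aug: +$636.50 → -$1,273.00
  Sep: +$636.50 → -$636.50
  Oct: +$636.50 → $0.00
Lowest trial balance = -$2,546.00 (Jun)
Initial deposit = cushion − low point = $1,273.00 − (-$2,546.00) = $3,819.00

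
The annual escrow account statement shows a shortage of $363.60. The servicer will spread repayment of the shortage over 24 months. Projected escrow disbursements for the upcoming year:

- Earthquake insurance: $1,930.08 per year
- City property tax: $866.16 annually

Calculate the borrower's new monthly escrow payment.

$248.17

Earthquake insurance: $1,930.08 annually
City property tax: $866.16 annually
Combined annual = $2,796.24
Monthly = $2,796.24 / 12 = $233.02
Monthly shortage recovery: $363.60 / 24 = $15.15
New monthly escrow = $233.02 + $15.15 = $248.17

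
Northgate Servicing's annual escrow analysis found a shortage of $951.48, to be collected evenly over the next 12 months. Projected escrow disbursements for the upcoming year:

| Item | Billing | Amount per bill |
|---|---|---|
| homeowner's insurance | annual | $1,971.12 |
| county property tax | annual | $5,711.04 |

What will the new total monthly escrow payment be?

$719.47

Homeowner's insurance — $1,971.12/yr
County property tax — $5,711.04/yr
Combined annual = $1,971.12 + $5,711.04 = $7,682.16
Monthly escrow = $7,682.16 / 12 = $640.18
Shortage spread = $951.48 ÷ 12 = $79.29/mo
Adjusted monthly = $640.18 + $79.29 = $719.47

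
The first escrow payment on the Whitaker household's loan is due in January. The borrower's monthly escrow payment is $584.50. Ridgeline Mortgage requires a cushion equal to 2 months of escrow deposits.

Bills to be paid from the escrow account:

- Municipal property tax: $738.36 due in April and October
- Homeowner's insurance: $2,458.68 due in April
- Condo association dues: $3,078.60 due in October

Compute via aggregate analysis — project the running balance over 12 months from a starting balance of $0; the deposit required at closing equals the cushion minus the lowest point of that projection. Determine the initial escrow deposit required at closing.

Cushion = 2 × $584.50 = $1,169.00
Trial balance (start $0, +$584.50 each month, − disbursements):
  Jan: +$584.50 → $584.50
  Feb: +$584.50 → $1,169.00
  Mar: +$584.50 → $1,753.50
  Apr: +$584.50 − $3,197.04 → -$859.04
  May: +$584.50 → -$274.54
  Jun: +$584.50 → $309.96
  Jul: +$584.50 → $894.46
  Aug: +$584.50 → $1,478.96
  Sep: +$584.50 → $2,063.46
  Oct: +$584.50 − $3,816.96 → -$1,169.00
  Nov: +$584.50 → -$584.50
  Dec: +$584.50 → $0.00
Lowest trial balance = -$1,169.00 (Oct)
Initial deposit = cushion − low point = $1,169.00 − (-$1,169.00) = $2,338.00

$2,338.00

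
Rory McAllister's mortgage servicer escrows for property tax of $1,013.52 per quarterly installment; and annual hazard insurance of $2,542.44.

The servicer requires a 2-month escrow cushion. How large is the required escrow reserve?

$1,099.42

Property tax = $1,013.52 × 4 = $4,054.08
Hazard insurance = $2,542.44
Total per year = $6,596.52
Base monthly escrow = $6,596.52 / 12 = $549.71
Reserve = 2 × $549.71 = $1,099.42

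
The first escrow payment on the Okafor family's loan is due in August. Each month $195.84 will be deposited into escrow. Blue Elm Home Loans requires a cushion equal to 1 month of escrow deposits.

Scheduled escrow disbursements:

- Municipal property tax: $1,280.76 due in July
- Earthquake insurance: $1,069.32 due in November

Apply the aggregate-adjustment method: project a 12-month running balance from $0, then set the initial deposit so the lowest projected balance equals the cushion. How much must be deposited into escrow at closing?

Cushion = 1 × $195.84 = $195.84
Trial balance (start $0, +$195.84 each month, − disbursements):
  Aug: +$195.84 → $195.84
  Sep: +$195.84 → $391.68
  Oct: +$195.84 → $587.52
  Nov: +$195.84 − $1,069.32 → -$285.96
  Dec: +$195.84 → -$90.12
  Jan: +$195.84 → $105.72
  Feb: +$195.84 → $301.56
  Mar: +$195.84 → $497.40
  Apr: +$195.84 → $693.24
  May: +$195.84 → $889.08
  Jun: +$195.84 → $1,084.92
  Jul: +$195.84 − $1,280.76 → $0.00
Lowest trial balance = -$285.96 (Nov)
Initial deposit = cushion − low point = $195.84 − (-$285.96) = $481.80

$481.80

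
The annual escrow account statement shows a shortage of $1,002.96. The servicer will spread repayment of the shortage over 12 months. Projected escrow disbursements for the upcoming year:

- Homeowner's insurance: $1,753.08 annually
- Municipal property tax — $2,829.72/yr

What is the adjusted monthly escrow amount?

$465.48

Homeowner's insurance = $1,753.08 per year
Municipal property tax = $2,829.72 per year
Total annual escrow = $1,753.08 + $2,829.72 = $4,582.80
Base monthly escrow = $4,582.80 / 12 = $381.90
Shortage per month = $1,002.96 / 12 = $83.58
Adjusted monthly = $381.90 + $83.58 = $465.48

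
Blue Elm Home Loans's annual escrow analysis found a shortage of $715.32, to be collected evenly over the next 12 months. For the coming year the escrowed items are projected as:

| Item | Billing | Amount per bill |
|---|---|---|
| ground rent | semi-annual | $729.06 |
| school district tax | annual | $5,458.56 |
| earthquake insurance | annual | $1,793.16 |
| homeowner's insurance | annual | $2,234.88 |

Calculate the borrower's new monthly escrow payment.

Ground rent = $729.06 × 2 = $1,458.12/yr
School district tax = $5,458.56/yr
Earthquake insurance = $1,793.16/yr
Homeowner's insurance = $2,234.88/yr
Total per year = $10,944.72
Monthly escrow = $10,944.72 / 12 = $912.06
Monthly shortage recovery: $715.32 / 12 = $59.61
Adjusted monthly = $912.06 + $59.61 = $971.67

$971.67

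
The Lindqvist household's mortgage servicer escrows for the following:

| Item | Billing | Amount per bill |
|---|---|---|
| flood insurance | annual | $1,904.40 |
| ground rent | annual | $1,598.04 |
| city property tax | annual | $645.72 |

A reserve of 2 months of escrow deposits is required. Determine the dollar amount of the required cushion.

Flood insurance = $1,904.40
Ground rent = $1,598.04
City property tax = $645.72
Total per year = $1,904.40 + $1,598.04 + $645.72 = $4,148.16
Base monthly escrow = $4,148.16 ÷ 12 = $345.68
Required cushion = 2 × $345.68 = $691.36

$691.36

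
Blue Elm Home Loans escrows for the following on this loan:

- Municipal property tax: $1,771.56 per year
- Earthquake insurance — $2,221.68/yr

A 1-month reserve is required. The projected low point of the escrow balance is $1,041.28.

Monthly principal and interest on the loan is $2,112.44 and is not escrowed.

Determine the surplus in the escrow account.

Municipal property tax = $1,771.56/yr
Earthquake insurance = $2,221.68/yr
Yearly total = $3,993.24
Monthly escrow = $3,993.24 / 12 = $332.77
Required cushion = 1 × $332.77 = $332.77
Excess over cushion: $1,041.28 − $332.77 = $708.51

$708.51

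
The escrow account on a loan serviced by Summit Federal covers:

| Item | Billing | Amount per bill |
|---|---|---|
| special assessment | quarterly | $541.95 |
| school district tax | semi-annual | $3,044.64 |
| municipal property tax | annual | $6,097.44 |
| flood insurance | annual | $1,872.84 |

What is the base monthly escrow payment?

$1,352.28

Special assessment: $541.95 × 4 = $2,167.80 annually
School district tax: $3,044.64 × 2 = $6,089.28 annually
Municipal property tax: $6,097.44 annually
Flood insurance: $1,872.84 annually
Annual escrow total = $2,167.80 + $6,089.28 + $6,097.44 + $1,872.84 = $16,227.36
Per month = $16,227.36 ÷ 12 = $1,352.28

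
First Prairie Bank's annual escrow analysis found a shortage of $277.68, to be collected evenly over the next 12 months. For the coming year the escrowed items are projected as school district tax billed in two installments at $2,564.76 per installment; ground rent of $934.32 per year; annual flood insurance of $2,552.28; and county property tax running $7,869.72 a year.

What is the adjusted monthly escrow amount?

$1,396.96

School district tax — $2,564.76 × 2 = $5,129.52
Ground rent — $934.32
Flood insurance — $2,552.28
County property tax — $7,869.72
Total annual escrow = $5,129.52 + $934.32 + $2,552.28 + $7,869.72 = $16,485.84
Monthly escrow = $16,485.84 ÷ 12 = $1,373.82
Monthly shortage recovery: $277.68 / 12 = $23.14
Adjusted monthly = $1,373.82 + $23.14 = $1,396.96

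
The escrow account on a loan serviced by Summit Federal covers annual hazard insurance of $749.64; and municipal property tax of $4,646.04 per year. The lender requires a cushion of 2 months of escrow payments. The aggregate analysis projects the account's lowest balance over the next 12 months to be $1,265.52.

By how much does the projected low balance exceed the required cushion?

Hazard insurance — $749.64
Municipal property tax — $4,646.04
Total per year = $749.64 + $4,646.04 = $5,395.68
Per month = $5,395.68 / 12 = $449.64
Required cushion = 2 × $449.64 = $899.28
Excess over cushion: $1,265.52 − $899.28 = $366.24

$366.24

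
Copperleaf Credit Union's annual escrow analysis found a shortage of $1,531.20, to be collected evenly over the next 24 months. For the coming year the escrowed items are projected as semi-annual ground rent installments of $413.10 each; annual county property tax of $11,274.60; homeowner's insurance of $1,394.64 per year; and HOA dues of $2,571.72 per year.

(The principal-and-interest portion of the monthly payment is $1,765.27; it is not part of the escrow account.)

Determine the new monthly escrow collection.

$1,402.73

Ground rent = $413.10 × 2 = $826.20/yr
County property tax = $11,274.60/yr
Homeowner's insurance = $1,394.64/yr
HOA dues = $2,571.72/yr
Yearly total = $826.20 + $11,274.60 + $1,394.64 + $2,571.72 = $16,067.16
Per month = $16,067.16 ÷ 12 = $1,338.93
Monthly shortage recovery: $1,531.20 / 24 = $63.80
New monthly escrow = $1,338.93 + $63.80 = $1,402.73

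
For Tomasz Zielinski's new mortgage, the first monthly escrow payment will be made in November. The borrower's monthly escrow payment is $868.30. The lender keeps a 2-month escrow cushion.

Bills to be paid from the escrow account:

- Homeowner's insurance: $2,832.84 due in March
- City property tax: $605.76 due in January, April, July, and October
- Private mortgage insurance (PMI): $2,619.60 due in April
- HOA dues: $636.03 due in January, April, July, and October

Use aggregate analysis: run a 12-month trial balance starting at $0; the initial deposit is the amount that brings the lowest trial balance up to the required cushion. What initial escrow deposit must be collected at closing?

$4,462.82

Cushion = 2 × $868.30 = $1,736.60
Trial balance (start $0, +$868.30 each month, − disbursements):
  Nov: +$868.30 → $868.30
  Dec: +$868.30 → $1,736.60
  Jan: +$868.30 − $1,241.79 → $1,363.11
  Feb: +$868.30 → $2,231.41
  Mar: +$868.30 − $2,832.84 → $266.87
  Apr: +$868.30 − $3,861.39 → -$2,726.22
  May: +$868.30 → -$1,857.92
  Jun: +$868.30 → -$989.62
  Jul: +$868.30 − $1,241.79 → -$1,363.11
  Aug: +$868.30 → -$494.81
  Sep: +$868.30 → $373.49
  Oct: +$868.30 − $1,241.79 → $0.00
Lowest trial balance = -$2,726.22 (Apr)
Initial deposit = cushion − low point = $1,736.60 − (-$2,726.22) = $4,462.82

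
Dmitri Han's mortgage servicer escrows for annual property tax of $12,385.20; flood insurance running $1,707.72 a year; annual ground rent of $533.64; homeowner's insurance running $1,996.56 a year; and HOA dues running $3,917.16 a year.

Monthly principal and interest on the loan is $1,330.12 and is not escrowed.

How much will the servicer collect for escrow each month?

Property tax: $12,385.20 per year
Flood insurance: $1,707.72 per year
Ground rent: $533.64 per year
Homeowner's insurance: $1,996.56 per year
HOA dues: $3,917.16 per year
Combined annual = $12,385.20 + $1,707.72 + $533.64 + $1,996.56 + $3,917.16 = $20,540.28
Monthly escrow = $20,540.28 / 12 = $1,711.69

$1,711.69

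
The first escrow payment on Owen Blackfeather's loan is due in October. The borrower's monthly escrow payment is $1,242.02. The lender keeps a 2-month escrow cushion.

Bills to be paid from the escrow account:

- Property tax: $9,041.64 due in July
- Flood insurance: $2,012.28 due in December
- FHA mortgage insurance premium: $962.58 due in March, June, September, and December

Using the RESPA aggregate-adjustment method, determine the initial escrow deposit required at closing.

$4,005.50

Cushion = 2 × $1,242.02 = $2,484.04
Trial balance (start $0, +$1,242.02 each month, − disbursements):
  Oct: +$1,242.02 → $1,242.02
  Nov: +$1,242.02 → $2,484.04
  Dec: +$1,242.02 − $2,974.86 → $751.20
  Jan: +$1,242.02 → $1,993.22
  Feb: +$1,242.02 → $3,235.24
  Mar: +$1,242.02 − $962.58 → $3,514.68
  Apr: +$1,242.02 → $4,756.70
  May: +$1,242.02 → $5,998.72
  Jun: +$1,242.02 − $962.58 → $6,278.16
  Jul: +$1,242.02 − $9,041.64 → -$1,521.46
  Aug: +$1,242.02 → -$279.44
  Sep: +$1,242.02 − $962.58 → $0.00
Lowest trial balance = -$1,521.46 (Jul)
Initial deposit = cushion − low point = $2,484.04 − (-$1,521.46) = $4,005.50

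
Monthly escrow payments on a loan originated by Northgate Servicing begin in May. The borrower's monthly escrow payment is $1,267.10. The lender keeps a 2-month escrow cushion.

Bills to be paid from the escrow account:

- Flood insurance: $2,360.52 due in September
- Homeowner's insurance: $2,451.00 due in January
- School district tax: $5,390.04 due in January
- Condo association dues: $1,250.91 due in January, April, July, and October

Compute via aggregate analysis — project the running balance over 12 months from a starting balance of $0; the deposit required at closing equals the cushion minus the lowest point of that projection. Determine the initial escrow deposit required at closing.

Cushion = 2 × $1,267.10 = $2,534.20
Trial balance (start $0, +$1,267.10 each month, − disbursements):
  May: +$1,267.10 → $1,267.10
  Jun: +$1,267.10 → $2,534.20
  Jul: +$1,267.10 − $1,250.91 → $2,550.39
  Aug: +$1,267.10 → $3,817.49
  Sep: +$1,267.10 − $2,360.52 → $2,724.07
  Oct: +$1,267.10 − $1,250.91 → $2,740.26
  Nov: +$1,267.10 → $4,007.36
  Dec: +$1,267.10 → $5,274.46
  Jan: +$1,267.10 − $9,091.95 → -$2,550.39
  Feb: +$1,267.10 → -$1,283.29
  Mar: +$1,267.10 → -$16.19
  Apr: +$1,267.10 − $1,250.91 → $0.00
Lowest trial balance = -$2,550.39 (Jan)
Initial deposit = cushion − low point = $2,534.20 − (-$2,550.39) = $5,084.59

$5,084.59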